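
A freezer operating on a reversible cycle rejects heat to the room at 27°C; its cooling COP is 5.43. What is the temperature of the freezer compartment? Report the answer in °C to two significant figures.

For a Carnot refrigerator COP_R = T_C/(T_H − T_C), so T_C = COP·T_H/(1 + COP).
With T_H = 300.15 K, T_C = 5.43 × 300.15/6.430 = 253.47 K.
Converting, 253.47 K = -19.68°C.

-20 °C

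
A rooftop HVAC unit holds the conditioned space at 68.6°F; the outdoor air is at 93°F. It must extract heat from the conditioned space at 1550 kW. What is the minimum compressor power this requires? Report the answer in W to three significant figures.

71600 W

In absolute terms T_C = 293.48 K and T_H = 307.04 K, so ΔT = 13.56 K.
COP_Carnot = T_C/ΔT = 293.48/13.56 = 21.65.
Ẇ_min = Q̇/COP_Carnot = 1550/21.65 = 71.59 kW = 71590 W.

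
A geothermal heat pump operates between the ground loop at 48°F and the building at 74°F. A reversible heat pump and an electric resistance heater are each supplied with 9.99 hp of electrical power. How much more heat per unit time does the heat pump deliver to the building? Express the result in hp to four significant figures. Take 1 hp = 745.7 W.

195.1 hp

In absolute terms T_C = 282.04 K and T_H = 296.48 K, so ΔT = 14.44 K.
COP_Carnot = T_H/ΔT = 296.48/14.44 = 20.53.
The heat pump delivers Q̇_H = COP × Ẇ = 205.1 hp; the resistance heater delivers Ẇ = 9.990 hp.
Extra = (COP − 1)·Ẇ = 195.1 hp.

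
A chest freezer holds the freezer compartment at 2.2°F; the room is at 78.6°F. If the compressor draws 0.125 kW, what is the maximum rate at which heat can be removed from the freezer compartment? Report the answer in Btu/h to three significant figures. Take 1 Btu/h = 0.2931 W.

In absolute terms T_C = 256.59 K and T_H = 299.04 K, so ΔT = 42.44 K.
COP_Carnot = T_C/ΔT = 256.59/42.44 = 6.045.
Q̇_max = COP_Carnot × Ẇ = 6.045 × 0.1250 kW = 0.7557 kW = 2578 Btu/h.

2580 Btu/h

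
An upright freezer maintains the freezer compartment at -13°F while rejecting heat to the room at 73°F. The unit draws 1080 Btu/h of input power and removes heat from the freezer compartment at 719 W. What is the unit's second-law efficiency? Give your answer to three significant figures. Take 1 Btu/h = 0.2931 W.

0.437

Converting, Q̇_C = 719.0 W = 2453 Btu/h, so COP_actual = Q̇_C/Ẇ = 2453/1080 = 2.271.
In absolute terms T_C = 248.15 K and T_H = 295.93 K, so ΔT = 47.78 K.
COP_Carnot = T_C/ΔT = 248.15/47.78 = 5.194.
η_II = COP_actual/COP_Carnot = 2.271/5.194 = 0.4373.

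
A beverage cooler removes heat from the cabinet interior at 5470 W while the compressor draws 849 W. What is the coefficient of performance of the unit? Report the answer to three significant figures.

The first law gives Q̇_H = Q̇_C + Ẇ, so the three rates are Q̇_C = 5470, Q̇_H = 6319, Ẇ = 849.0 W.
COP_R = Q̇_C/Ẇ = 5470/849.0 = 6.443.

6.44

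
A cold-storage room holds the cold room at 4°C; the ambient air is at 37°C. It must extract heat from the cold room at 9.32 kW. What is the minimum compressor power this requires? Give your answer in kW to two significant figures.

In absolute terms T_C = 277.15 K and T_H = 310.15 K, so ΔT = 33.00 K.
COP_Carnot = T_C/ΔT = 277.15/33.00 = 8.398.
Ẇ_min = Q̇/COP_Carnot = 9.320/8.398 = 1.110 kW.

1.1 kW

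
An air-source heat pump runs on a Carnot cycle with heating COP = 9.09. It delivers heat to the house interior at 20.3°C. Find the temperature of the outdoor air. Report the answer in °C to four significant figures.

COP_HP = T_H/(T_H − T_C) gives T_H − T_C = T_H/COP.
With T_H = 293.45 K, T_C = 293.45 × (1 − 1/9.09) = 261.17 K.
Converting, 261.17 K = -11.98°C.

-11.98 °C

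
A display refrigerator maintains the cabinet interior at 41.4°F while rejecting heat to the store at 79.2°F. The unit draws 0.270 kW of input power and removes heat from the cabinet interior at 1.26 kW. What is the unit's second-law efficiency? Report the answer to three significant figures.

0.352

COP_actual = Q̇_C/Ẇ = 1.260/0.2700 = 4.667.
In absolute terms T_C = 278.37 K and T_H = 299.37 K, so ΔT = 21.00 K.
COP_Carnot = T_C/ΔT = 278.37/21.00 = 13.26.
η_II = COP_actual/COP_Carnot = 4.667/13.26 = 0.3520.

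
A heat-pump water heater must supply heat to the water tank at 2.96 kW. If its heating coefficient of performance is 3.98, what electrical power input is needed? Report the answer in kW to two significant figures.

0.74 kW

Ẇ = Q̇_H/COP_HP = 2.960/3.98 = 0.7437 kW.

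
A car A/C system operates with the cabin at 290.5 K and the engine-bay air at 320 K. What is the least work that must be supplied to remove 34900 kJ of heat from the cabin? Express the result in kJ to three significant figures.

The reservoir spacing is ΔT = 320 − 290.5 = 29.50 K.
The reversible limit is COP_R = T_C/ΔT = 9.847, so W_min = Q_C/COP = Q_C·ΔT/T_C.
W_min = 34900 × 29.50/290.50 = 3544 kJ.

3540 kJ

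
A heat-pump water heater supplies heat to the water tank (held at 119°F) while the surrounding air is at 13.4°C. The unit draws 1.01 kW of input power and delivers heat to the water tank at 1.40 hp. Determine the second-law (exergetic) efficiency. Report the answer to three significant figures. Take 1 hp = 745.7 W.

0.112

Converting, Q̇_H = 1.400 hp = 1.044 kW, so COP_actual = Q̇_H/Ẇ = 1.044/1.010 = 1.034.
In absolute terms T_C = 286.55 K and T_H = 321.48 K, so ΔT = 34.93 K.
COP_Carnot = T_H/ΔT = 321.48/34.93 = 9.203.
η_II = COP_actual/COP_Carnot = 1.034/9.203 = 0.1123.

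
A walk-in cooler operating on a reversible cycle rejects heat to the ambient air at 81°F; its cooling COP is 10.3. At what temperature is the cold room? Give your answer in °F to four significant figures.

For a Carnot refrigerator COP_R = T_C/(T_H − T_C), so T_C = COP·T_H/(1 + COP).
With T_H = 300.37 K, T_C = 10.3 × 300.37/11.30 = 273.79 K.
Converting, 273.79 K = 33.15°F.

33.15 °F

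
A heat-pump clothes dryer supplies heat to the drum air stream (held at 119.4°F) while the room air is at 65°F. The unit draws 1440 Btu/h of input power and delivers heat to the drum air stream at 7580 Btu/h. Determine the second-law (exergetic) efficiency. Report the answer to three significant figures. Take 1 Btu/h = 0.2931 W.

COP_actual = Q̇_H/Ẇ = 7580/1440 = 5.264.
In absolute terms T_C = 291.48 K and T_H = 321.71 K, so ΔT = 30.22 K.
COP_Carnot = T_H/ΔT = 321.71/30.22 = 10.64.
η_II = COP_actual/COP_Carnot = 5.264/10.64 = 0.4945.

0.495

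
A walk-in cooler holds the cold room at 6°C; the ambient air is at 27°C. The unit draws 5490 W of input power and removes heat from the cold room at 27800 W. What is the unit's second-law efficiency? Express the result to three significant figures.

COP_actual = Q̇_C/Ẇ = 27800/5490 = 5.064.
In absolute terms T_C = 279.15 K and T_H = 300.15 K, so ΔT = 21.00 K.
COP_Carnot = T_C/ΔT = 279.15/21.00 = 13.29.
η_II = COP_actual/COP_Carnot = 5.064/13.29 = 0.3809.

0.381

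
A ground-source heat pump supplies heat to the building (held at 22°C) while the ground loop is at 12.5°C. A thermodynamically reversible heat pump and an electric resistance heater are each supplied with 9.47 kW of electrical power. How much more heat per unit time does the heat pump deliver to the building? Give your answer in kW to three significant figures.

285 kW

In absolute terms T_C = 285.65 K and T_H = 295.15 K, so ΔT = 9.500 K.
COP_Carnot = T_H/ΔT = 295.15/9.500 = 31.07.
The heat pump delivers Q̇_H = COP × Ẇ = 294.2 kW; the resistance heater delivers Ẇ = 9.470 kW.
Extra = (COP − 1)·Ẇ = 284.7 kW.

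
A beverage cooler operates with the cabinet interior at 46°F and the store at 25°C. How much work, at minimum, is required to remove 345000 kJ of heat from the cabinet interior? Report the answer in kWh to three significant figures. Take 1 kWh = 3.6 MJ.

In absolute terms T_C = 280.93 K and T_H = 298.15 K, so ΔT = 17.22 K.
The reversible limit is COP_R = T_C/ΔT = 16.31, so W_min = Q_C/COP = Q_C·ΔT/T_C.
W_min = 345000 × 17.22/280.93 = 21150 kJ = 5.875 kWh.

5.88 kWh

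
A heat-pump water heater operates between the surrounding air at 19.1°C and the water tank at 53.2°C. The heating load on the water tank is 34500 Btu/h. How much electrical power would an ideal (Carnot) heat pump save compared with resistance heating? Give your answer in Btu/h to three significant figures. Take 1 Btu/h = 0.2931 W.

30900 Btu/h

In absolute terms T_C = 292.25 K and T_H = 326.35 K, so ΔT = 34.10 K.
COP_Carnot = T_H/ΔT = 326.35/34.10 = 9.570.
Resistance heating needs Ẇ_res = Q̇_H = 34500 Btu/h; the reversible heat pump needs only Ẇ_hp = Q̇_H/COP = 3605 Btu/h.
Saving = 34500 − 3605 = 30900 Btu/h.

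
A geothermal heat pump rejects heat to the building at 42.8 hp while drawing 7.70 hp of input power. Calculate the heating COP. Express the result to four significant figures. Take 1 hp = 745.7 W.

The first law gives Q̇_H = Q̇_C + Ẇ, so the three rates are Q̇_C = 35.10, Q̇_H = 42.80, Ẇ = 7.700 hp.
COP_HP = Q̇_H/Ẇ = 42.80/7.700 = 5.558.

5.558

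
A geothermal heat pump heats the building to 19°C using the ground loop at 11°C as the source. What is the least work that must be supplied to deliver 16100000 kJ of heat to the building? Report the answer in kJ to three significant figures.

441000 kJ

In absolute terms T_C = 284.15 K and T_H = 292.15 K, so ΔT = 8.000 K.
The reversible limit is COP_HP = T_H/ΔT = 36.52, so W_min = Q_H/COP = Q_H·ΔT/T_H.
W_min = 16100000 × 8.000/292.15 = 440900 kJ.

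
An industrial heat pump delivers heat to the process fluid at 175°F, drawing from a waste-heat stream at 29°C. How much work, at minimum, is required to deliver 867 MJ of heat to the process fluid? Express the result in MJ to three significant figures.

124 MJ

In absolute terms T_C = 302.15 K and T_H = 352.59 K, so ΔT = 50.44 K.
The reversible limit is COP_HP = T_H/ΔT = 6.990, so W_min = Q_H/COP = Q_H·ΔT/T_H.
W_min = 867.0 × 50.44/352.59 = 124.0 MJ.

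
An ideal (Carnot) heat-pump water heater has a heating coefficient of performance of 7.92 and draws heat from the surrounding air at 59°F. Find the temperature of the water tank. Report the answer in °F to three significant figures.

134 °F

COP_HP = T_H/(T_H − T_C) rearranges to T_H = COP·T_C/(COP − 1).
With T_C = 288.15 K, T_H = 7.92 × 288.15/6.920 = 329.79 K.
Converting, 329.79 K = 133.95°F.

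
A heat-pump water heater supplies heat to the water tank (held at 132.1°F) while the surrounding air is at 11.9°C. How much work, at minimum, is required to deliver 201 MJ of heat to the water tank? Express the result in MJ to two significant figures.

27 MJ

In absolute terms T_C = 285.05 K and T_H = 328.76 K, so ΔT = 43.71 K.
The reversible limit is COP_HP = T_H/ΔT = 7.521, so W_min = Q_H/COP = Q_H·ΔT/T_H.
W_min = 201.0 × 43.71/328.76 = 26.72 MJ.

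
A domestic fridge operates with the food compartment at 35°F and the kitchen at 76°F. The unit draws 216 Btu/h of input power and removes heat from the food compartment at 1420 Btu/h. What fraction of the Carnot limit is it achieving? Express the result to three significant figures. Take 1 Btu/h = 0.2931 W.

COP_actual = Q̇_C/Ẇ = 1420/216.0 = 6.574.
In absolute terms T_C = 274.82 K and T_H = 297.59 K, so ΔT = 22.78 K.
COP_Carnot = T_C/ΔT = 274.82/22.78 = 12.07.
η_II = COP_actual/COP_Carnot = 6.574/12.07 = 0.5449.

0.545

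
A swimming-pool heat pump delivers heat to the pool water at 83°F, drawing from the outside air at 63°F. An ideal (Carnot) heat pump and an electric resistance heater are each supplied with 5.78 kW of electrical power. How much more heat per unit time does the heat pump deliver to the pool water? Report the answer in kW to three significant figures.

151 kW

In absolute terms T_C = 290.37 K and T_H = 301.48 K, so ΔT = 11.11 K.
COP_Carnot = T_H/ΔT = 301.48/11.11 = 27.13.
The heat pump delivers Q̇_H = COP × Ẇ = 156.8 kW; the resistance heater delivers Ẇ = 5.780 kW.
Extra = (COP − 1)·Ẇ = 151.1 kW.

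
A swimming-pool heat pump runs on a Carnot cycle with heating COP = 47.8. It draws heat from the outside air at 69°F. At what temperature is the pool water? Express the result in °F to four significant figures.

COP_HP = T_H/(T_H − T_C) rearranges to T_H = COP·T_C/(COP − 1).
With T_C = 293.71 K, T_H = 47.8 × 293.71/46.80 = 299.98 K.
Converting, 299.98 K = 80.30°F.

80.30 °F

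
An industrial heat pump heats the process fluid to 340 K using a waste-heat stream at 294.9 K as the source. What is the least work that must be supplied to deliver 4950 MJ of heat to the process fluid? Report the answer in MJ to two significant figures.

The reservoir spacing is ΔT = 340 − 294.9 = 45.10 K.
The reversible limit is COP_HP = T_H/ΔT = 7.539, so W_min = Q_H/COP = Q_H·ΔT/T_H.
W_min = 4950 × 45.10/340.00 = 656.6 MJ.

660 MJ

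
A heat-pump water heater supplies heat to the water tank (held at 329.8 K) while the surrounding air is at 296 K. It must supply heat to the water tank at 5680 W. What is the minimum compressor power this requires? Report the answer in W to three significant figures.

582 W

The reservoir spacing is ΔT = 329.8 − 296 = 33.80 K.
COP_Carnot = T_H/ΔT = 329.80/33.80 = 9.757.
Ẇ_min = Q̇/COP_Carnot = 5680/9.757 = 582.1 W.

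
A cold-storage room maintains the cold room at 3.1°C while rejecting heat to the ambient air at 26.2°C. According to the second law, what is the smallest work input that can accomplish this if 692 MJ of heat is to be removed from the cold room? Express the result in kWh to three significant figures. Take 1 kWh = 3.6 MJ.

16.1 kWh

In absolute terms T_C = 276.25 K and T_H = 299.35 K, so ΔT = 23.10 K.
The reversible limit is COP_R = T_C/ΔT = 11.96, so W_min = Q_C/COP = Q_C·ΔT/T_C.
W_min = 692.0 × 23.10/276.25 = 57.86 MJ = 16.07 kWh.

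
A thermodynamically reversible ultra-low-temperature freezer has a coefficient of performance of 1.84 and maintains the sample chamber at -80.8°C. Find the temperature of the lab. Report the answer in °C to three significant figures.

23.7 °C

COP_R = T_C/(T_H − T_C) gives T_H − T_C = T_C/COP.
With T_C = 192.35 K, T_H = 192.35 × (1 + 1/1.84) = 296.89 K.
Converting, 296.89 K = 23.74°C.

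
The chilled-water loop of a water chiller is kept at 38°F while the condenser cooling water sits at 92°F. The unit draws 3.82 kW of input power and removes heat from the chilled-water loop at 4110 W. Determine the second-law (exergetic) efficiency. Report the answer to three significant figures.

0.117

Converting, Q̇_C = 4110 W = 4.110 kW, so COP_actual = Q̇_C/Ẇ = 4.110/3.820 = 1.076.
In absolute terms T_C = 276.48 K and T_H = 306.48 K, so ΔT = 30.00 K.
COP_Carnot = T_C/ΔT = 276.48/30.00 = 9.216.
η_II = COP_actual/COP_Carnot = 1.076/9.216 = 0.1167.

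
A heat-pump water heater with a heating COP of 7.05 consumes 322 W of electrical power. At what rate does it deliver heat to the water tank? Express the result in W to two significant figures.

Q̇_H = COP_HP × Ẇ = 7.05 × 322.0 = 2270 W.

2300 W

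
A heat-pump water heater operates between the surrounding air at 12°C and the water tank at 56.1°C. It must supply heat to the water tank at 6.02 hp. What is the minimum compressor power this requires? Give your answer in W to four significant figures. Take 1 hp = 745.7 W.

601.3 W

In absolute terms T_C = 285.15 K and T_H = 329.25 K, so ΔT = 44.10 K.
COP_Carnot = T_H/ΔT = 329.25/44.10 = 7.466.
Ẇ_min = Q̇/COP_Carnot = 6.020/7.466 = 0.8063 hp = 601.3 W.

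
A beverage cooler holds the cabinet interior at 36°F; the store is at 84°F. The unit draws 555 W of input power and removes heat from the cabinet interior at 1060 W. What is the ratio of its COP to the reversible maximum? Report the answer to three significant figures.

0.185

COP_actual = Q̇_C/Ẇ = 1060/555.0 = 1.910.
In absolute terms T_C = 275.37 K and T_H = 302.04 K, so ΔT = 26.67 K.
COP_Carnot = T_C/ΔT = 275.37/26.67 = 10.33.
η_II = COP_actual/COP_Carnot = 1.910/10.33 = 0.1850.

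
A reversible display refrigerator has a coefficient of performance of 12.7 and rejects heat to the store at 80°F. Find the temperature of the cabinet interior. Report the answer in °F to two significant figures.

41 °F

For a Carnot refrigerator COP_R = T_C/(T_H − T_C), so T_C = COP·T_H/(1 + COP).
With T_H = 299.82 K, T_C = 12.7 × 299.82/13.70 = 277.93 K.
Converting, 277.93 K = 40.61°F.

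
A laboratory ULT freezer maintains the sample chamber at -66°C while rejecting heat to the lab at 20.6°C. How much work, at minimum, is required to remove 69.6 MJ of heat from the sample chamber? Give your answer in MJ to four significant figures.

29.10 MJ

In absolute terms T_C = 207.15 K and T_H = 293.75 K, so ΔT = 86.60 K.
The reversible limit is COP_R = T_C/ΔT = 2.392, so W_min = Q_C/COP = Q_C·ΔT/T_C.
W_min = 69.60 × 86.60/207.15 = 29.10 MJ.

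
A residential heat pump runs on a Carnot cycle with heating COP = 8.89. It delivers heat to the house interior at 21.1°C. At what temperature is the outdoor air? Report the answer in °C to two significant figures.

-12 °C

COP_HP = T_H/(T_H − T_C) gives T_H − T_C = T_H/COP.
With T_H = 294.25 K, T_C = 294.25 × (1 − 1/8.89) = 261.15 K.
Converting, 261.15 K = -12.00°C.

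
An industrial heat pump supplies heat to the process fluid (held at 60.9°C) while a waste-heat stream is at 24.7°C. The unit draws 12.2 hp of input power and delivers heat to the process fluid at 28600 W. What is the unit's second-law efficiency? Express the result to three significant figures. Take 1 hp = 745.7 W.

0.341

Converting, Q̇_H = 28600 W = 38.35 hp, so COP_actual = Q̇_H/Ẇ = 38.35/12.20 = 3.144.
In absolute terms T_C = 297.85 K and T_H = 334.05 K, so ΔT = 36.20 K.
COP_Carnot = T_H/ΔT = 334.05/36.20 = 9.228.
η_II = COP_actual/COP_Carnot = 3.144/9.228 = 0.3407.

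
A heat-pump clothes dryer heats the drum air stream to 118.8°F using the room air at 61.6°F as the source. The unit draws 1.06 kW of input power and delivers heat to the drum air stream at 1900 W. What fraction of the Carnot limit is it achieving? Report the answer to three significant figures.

Converting, Q̇_H = 1900 W = 1.900 kW, so COP_actual = Q̇_H/Ẇ = 1.900/1.060 = 1.792.
In absolute terms T_C = 289.59 K and T_H = 321.37 K, so ΔT = 31.78 K.
COP_Carnot = T_H/ΔT = 321.37/31.78 = 10.11.
η_II = COP_actual/COP_Carnot = 1.792/10.11 = 0.1772.

0.177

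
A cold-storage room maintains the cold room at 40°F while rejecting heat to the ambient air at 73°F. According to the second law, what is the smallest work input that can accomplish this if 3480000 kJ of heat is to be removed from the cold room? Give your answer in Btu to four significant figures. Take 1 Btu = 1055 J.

In absolute terms T_C = 277.59 K and T_H = 295.93 K, so ΔT = 18.33 K.
The reversible limit is COP_R = T_C/ΔT = 15.14, so W_min = Q_C/COP = Q_C·ΔT/T_C.
W_min = 3480000 × 18.33/277.59 = 229800 kJ = 217800 Btu.

217800 Btu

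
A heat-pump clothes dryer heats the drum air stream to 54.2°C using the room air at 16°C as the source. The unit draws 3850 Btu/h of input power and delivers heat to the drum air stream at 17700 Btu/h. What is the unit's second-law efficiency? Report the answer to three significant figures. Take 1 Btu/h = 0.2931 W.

0.536

COP_actual = Q̇_H/Ẇ = 17700/3850 = 4.597.
In absolute terms T_C = 289.15 K and T_H = 327.35 K, so ΔT = 38.20 K.
COP_Carnot = T_H/ΔT = 327.35/38.20 = 8.569.
η_II = COP_actual/COP_Carnot = 4.597/8.569 = 0.5365.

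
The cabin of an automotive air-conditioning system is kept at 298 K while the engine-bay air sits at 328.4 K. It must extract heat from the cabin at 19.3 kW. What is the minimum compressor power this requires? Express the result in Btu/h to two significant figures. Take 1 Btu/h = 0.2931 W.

6700 Btu/h

The reservoir spacing is ΔT = 328.4 − 298 = 30.40 K.
COP_Carnot = T_C/ΔT = 298.00/30.40 = 9.803.
Ẇ_min = Q̇/COP_Carnot = 19.30/9.803 = 1.969 kW = 6717 Btu/h.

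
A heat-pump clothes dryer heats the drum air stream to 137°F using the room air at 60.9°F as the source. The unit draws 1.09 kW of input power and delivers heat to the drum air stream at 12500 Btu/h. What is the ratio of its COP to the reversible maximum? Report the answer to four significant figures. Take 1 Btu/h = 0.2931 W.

Converting, Q̇_H = 12500 Btu/h = 3.664 kW, so COP_actual = Q̇_H/Ẇ = 3.664/1.090 = 3.361.
In absolute terms T_C = 289.21 K and T_H = 331.48 K, so ΔT = 42.28 K.
COP_Carnot = T_H/ΔT = 331.48/42.28 = 7.841.
η_II = COP_actual/COP_Carnot = 3.361/7.841 = 0.4287.

0.4287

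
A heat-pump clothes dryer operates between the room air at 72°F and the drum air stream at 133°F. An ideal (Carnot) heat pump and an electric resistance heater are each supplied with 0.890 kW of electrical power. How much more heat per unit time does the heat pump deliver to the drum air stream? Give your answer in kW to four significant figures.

In absolute terms T_C = 295.37 K and T_H = 329.26 K, so ΔT = 33.89 K.
COP_Carnot = T_H/ΔT = 329.26/33.89 = 9.716.
The heat pump delivers Q̇_H = COP × Ẇ = 8.647 kW; the resistance heater delivers Ẇ = 0.8900 kW.
Extra = (COP − 1)·Ẇ = 7.757 kW.

7.757 kW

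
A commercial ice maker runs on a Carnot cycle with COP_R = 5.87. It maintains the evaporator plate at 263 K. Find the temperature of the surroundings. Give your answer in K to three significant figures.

COP_R = T_C/(T_H − T_C) gives T_H − T_C = T_C/COP.
With T_C = 263.00 K, T_H = 263.00 × (1 + 1/5.87) = 307.80 K.

308 K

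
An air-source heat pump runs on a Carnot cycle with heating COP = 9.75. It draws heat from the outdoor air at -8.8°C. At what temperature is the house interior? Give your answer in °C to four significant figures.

COP_HP = T_H/(T_H − T_C) rearranges to T_H = COP·T_C/(COP − 1).
With T_C = 264.35 K, T_H = 9.75 × 264.35/8.750 = 294.56 K.
Converting, 294.56 K = 21.41°C.

21.41 °C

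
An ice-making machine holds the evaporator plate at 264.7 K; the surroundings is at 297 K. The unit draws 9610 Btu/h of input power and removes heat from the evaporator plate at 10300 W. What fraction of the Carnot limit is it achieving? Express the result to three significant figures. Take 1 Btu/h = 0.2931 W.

Converting, Q̇_C = 10300 W = 35140 Btu/h, so COP_actual = Q̇_C/Ẇ = 35140/9610 = 3.657.
The reservoir spacing is ΔT = 297 − 264.7 = 32.30 K.
COP_Carnot = T_C/ΔT = 264.70/32.30 = 8.195.
η_II = COP_actual/COP_Carnot = 3.657/8.195 = 0.4462.

0.446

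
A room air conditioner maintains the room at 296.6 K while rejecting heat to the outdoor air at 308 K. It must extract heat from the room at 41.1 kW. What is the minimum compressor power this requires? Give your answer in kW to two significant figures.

The reservoir spacing is ΔT = 308 − 296.6 = 11.40 K.
COP_Carnot = T_C/ΔT = 296.60/11.40 = 26.02.
Ẇ_min = Q̇/COP_Carnot = 41.10/26.02 = 1.580 kW.

1.6 kW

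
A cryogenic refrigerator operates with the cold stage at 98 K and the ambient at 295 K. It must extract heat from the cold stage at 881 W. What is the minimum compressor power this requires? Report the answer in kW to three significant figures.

The reservoir spacing is ΔT = 295 − 98 = 197.0 K.
COP_Carnot = T_C/ΔT = 98.00/197.0 = 0.4975.
Ẇ_min = Q̇/COP_Carnot = 881.0/0.4975 = 1771 W = 1.771 kW.

1.77 kW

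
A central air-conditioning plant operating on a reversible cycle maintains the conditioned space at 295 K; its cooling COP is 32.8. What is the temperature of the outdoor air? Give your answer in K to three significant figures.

304 K

COP_R = T_C/(T_H − T_C) gives T_H − T_C = T_C/COP.
With T_C = 295.00 K, T_H = 295.00 × (1 + 1/32.8) = 303.99 K.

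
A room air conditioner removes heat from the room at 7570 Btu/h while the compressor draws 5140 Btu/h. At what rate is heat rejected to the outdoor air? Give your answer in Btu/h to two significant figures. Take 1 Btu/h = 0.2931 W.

13000 Btu/h

For a cyclic device the first law requires Q̇_H = Q̇_C + Ẇ.
Q̇_H = Q̇_C + Ẇ = 12710 Btu/h.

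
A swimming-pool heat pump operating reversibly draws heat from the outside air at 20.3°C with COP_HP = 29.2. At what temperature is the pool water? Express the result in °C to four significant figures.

30.71 °C

COP_HP = T_H/(T_H − T_C) rearranges to T_H = COP·T_C/(COP − 1).
With T_C = 293.45 K, T_H = 29.2 × 293.45/28.20 = 303.86 K.
Converting, 303.86 K = 30.71°C.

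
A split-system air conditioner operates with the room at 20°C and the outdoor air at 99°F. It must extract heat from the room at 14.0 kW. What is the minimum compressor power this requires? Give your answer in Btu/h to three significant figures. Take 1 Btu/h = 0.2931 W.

In absolute terms T_C = 293.15 K and T_H = 310.37 K, so ΔT = 17.22 K.
COP_Carnot = T_C/ΔT = 293.15/17.22 = 17.02.
Ẇ_min = Q̇/COP_Carnot = 14.00/17.02 = 0.8225 kW = 2806 Btu/h.

2810 Btu/h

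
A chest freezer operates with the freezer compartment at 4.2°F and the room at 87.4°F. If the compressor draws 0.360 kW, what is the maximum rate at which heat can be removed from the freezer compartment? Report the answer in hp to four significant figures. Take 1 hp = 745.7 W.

2.692 hp

In absolute terms T_C = 257.71 K and T_H = 303.93 K, so ΔT = 46.22 K.
COP_Carnot = T_C/ΔT = 257.71/46.22 = 5.575.
Q̇_max = COP_Carnot × Ẇ = 5.575 × 0.3600 kW = 2.007 kW = 2.692 hp.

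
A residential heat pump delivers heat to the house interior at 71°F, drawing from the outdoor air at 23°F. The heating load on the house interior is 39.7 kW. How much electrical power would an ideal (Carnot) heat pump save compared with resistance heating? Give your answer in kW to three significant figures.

In absolute terms T_C = 268.15 K and T_H = 294.82 K, so ΔT = 26.67 K.
COP_Carnot = T_H/ΔT = 294.82/26.67 = 11.06.
Resistance heating needs Ẇ_res = Q̇_H = 39.70 kW; the reversible heat pump needs only Ẇ_hp = Q̇_H/COP = 3.591 kW.
Saving = 39.70 − 3.591 = 36.11 kW.

36.1 kW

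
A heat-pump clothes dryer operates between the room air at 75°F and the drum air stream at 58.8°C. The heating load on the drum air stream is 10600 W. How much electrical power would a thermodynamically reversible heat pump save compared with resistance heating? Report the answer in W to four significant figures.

In absolute terms T_C = 297.04 K and T_H = 331.95 K, so ΔT = 34.91 K.
COP_Carnot = T_H/ΔT = 331.95/34.91 = 9.508.
Resistance heating needs Ẇ_res = Q̇_H = 10600 W; the reversible heat pump needs only Ẇ_hp = Q̇_H/COP = 1115 W.
Saving = 10600 − 1115 = 9485 W.

9485 W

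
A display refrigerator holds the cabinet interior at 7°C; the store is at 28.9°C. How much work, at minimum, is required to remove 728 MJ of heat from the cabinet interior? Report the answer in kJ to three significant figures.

56900 kJ

In absolute terms T_C = 280.15 K and T_H = 302.05 K, so ΔT = 21.90 K.
The reversible limit is COP_R = T_C/ΔT = 12.79, so W_min = Q_C/COP = Q_C·ΔT/T_C.
W_min = 728.0 × 21.90/280.15 = 56.91 MJ = 56910 kJ.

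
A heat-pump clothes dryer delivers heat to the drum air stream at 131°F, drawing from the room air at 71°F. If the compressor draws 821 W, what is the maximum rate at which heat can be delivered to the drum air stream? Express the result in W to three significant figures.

In absolute terms T_C = 294.82 K and T_H = 328.15 K, so ΔT = 33.33 K.
COP_Carnot = T_H/ΔT = 328.15/33.33 = 9.845.
Q̇_max = COP_Carnot × Ẇ = 9.845 × 821.0 W = 8082 W.

8080 W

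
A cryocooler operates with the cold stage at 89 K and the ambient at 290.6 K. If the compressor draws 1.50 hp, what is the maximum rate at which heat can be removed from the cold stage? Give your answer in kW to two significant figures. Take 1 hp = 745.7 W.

The reservoir spacing is ΔT = 290.6 − 89 = 201.6 K.
COP_Carnot = T_C/ΔT = 89.00/201.6 = 0.4415.
Q̇_max = COP_Carnot × Ẇ = 0.4415 × 1.500 hp = 0.6622 hp = 0.4938 kW.

0.49 kW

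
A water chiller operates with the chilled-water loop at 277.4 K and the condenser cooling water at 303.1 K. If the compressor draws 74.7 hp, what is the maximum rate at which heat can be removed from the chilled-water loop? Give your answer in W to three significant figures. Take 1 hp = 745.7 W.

601000 W

The reservoir spacing is ΔT = 303.1 − 277.4 = 25.70 K.
COP_Carnot = T_C/ΔT = 277.40/25.70 = 10.79.
Q̇_max = COP_Carnot × Ẇ = 10.79 × 74.70 hp = 806.3 hp = 601300 W.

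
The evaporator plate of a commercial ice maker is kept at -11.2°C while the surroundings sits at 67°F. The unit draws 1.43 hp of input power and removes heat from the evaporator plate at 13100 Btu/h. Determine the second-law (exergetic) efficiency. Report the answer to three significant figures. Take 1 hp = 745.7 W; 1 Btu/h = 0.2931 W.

Converting, Q̇_C = 13100 Btu/h = 5.149 hp, so COP_actual = Q̇_C/Ẇ = 5.149/1.430 = 3.601.
In absolute terms T_C = 261.95 K and T_H = 292.59 K, so ΔT = 30.64 K.
COP_Carnot = T_C/ΔT = 261.95/30.64 = 8.548.
η_II = COP_actual/COP_Carnot = 3.601/8.548 = 0.4212.

0.421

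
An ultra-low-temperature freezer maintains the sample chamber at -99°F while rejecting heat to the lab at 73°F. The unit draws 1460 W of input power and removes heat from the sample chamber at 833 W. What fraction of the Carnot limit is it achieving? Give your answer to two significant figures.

COP_actual = Q̇_C/Ẇ = 833.0/1460 = 0.5705.
In absolute terms T_C = 200.37 K and T_H = 295.93 K, so ΔT = 95.56 K.
COP_Carnot = T_C/ΔT = 200.37/95.56 = 2.097.
η_II = COP_actual/COP_Carnot = 0.5705/2.097 = 0.2721.

0.27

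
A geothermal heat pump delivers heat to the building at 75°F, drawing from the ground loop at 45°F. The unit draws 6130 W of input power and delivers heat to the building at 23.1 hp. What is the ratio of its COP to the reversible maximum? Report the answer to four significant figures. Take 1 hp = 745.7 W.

0.1577

Converting, Q̇_H = 23.10 hp = 17230 W, so COP_actual = Q̇_H/Ẇ = 17230/6130 = 2.810.
In absolute terms T_C = 280.37 K and T_H = 297.04 K, so ΔT = 16.67 K.
COP_Carnot = T_H/ΔT = 297.04/16.67 = 17.82.
η_II = COP_actual/COP_Carnot = 2.810/17.82 = 0.1577.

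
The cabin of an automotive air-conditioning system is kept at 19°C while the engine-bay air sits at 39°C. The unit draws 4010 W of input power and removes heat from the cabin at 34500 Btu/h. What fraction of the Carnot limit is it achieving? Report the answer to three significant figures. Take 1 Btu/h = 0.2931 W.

Converting, Q̇_C = 34500 Btu/h = 10110 W, so COP_actual = Q̇_C/Ẇ = 10110/4010 = 2.522.
In absolute terms T_C = 292.15 K and T_H = 312.15 K, so ΔT = 20.00 K.
COP_Carnot = T_C/ΔT = 292.15/20.00 = 14.61.
η_II = COP_actual/COP_Carnot = 2.522/14.61 = 0.1726.

0.173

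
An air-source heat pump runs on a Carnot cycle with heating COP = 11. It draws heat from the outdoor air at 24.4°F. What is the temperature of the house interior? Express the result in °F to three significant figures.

72.8 °F

COP_HP = T_H/(T_H − T_C) rearranges to T_H = COP·T_C/(COP − 1).
With T_C = 268.93 K, T_H = 11 × 268.93/10.00 = 295.82 K.
Converting, 295.82 K = 72.81°F.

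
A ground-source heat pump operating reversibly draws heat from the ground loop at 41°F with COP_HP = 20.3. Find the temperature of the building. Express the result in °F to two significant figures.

COP_HP = T_H/(T_H − T_C) rearranges to T_H = COP·T_C/(COP − 1).
With T_C = 278.15 K, T_H = 20.3 × 278.15/19.30 = 292.56 K.
Converting, 292.56 K = 66.94°F.

67 °F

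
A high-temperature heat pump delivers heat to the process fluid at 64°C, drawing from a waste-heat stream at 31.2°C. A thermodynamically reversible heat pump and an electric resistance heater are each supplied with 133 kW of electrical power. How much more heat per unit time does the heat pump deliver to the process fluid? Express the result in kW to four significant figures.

In absolute terms T_C = 304.35 K and T_H = 337.15 K, so ΔT = 32.80 K.
COP_Carnot = T_H/ΔT = 337.15/32.80 = 10.28.
The heat pump delivers Q̇_H = COP × Ẇ = 1367 kW; the resistance heater delivers Ẇ = 133.0 kW.
Extra = (COP − 1)·Ẇ = 1234 kW.

1234 kW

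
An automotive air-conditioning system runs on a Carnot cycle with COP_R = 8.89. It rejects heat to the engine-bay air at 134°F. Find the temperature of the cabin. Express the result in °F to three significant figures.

74.0 °F

For a Carnot refrigerator COP_R = T_C/(T_H − T_C), so T_C = COP·T_H/(1 + COP).
With T_H = 329.82 K, T_C = 8.89 × 329.82/9.890 = 296.47 K.
Converting, 296.47 K = 73.97°F.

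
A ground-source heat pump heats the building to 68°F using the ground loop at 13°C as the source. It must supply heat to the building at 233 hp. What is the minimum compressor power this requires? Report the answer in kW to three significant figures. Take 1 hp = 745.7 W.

4.15 kW

In absolute terms T_C = 286.15 K and T_H = 293.15 K, so ΔT = 7.000 K.
COP_Carnot = T_H/ΔT = 293.15/7.000 = 41.88.
Ẇ_min = Q̇/COP_Carnot = 233.0/41.88 = 5.564 hp = 4.149 kW.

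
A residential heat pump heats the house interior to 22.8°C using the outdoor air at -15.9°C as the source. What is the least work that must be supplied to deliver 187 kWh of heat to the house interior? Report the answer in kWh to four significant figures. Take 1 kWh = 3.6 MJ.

24.45 kWh

In absolute terms T_C = 257.25 K and T_H = 295.95 K, so ΔT = 38.70 K.
The reversible limit is COP_HP = T_H/ΔT = 7.647, so W_min = Q_H/COP = Q_H·ΔT/T_H.
W_min = 187.0 × 38.70/295.95 = 24.45 kWh.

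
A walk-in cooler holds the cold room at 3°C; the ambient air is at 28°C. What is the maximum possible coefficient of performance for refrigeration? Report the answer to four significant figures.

In absolute terms T_C = 276.15 K and T_H = 301.15 K, so ΔT = 25.00 K.
For a reversible cycle, COP_Carnot = T_C/ΔT = 276.15/25.00 = 11.05.

11.05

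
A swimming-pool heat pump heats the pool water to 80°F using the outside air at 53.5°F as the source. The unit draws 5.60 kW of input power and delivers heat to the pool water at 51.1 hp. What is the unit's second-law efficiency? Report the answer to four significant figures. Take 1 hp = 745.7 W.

0.3341

Converting, Q̇_H = 51.10 hp = 38.11 kW, so COP_actual = Q̇_H/Ẇ = 38.11/5.600 = 6.805.
In absolute terms T_C = 285.09 K and T_H = 299.82 K, so ΔT = 14.72 K.
COP_Carnot = T_H/ΔT = 299.82/14.72 = 20.36.
η_II = COP_actual/COP_Carnot = 6.805/20.36 = 0.3341.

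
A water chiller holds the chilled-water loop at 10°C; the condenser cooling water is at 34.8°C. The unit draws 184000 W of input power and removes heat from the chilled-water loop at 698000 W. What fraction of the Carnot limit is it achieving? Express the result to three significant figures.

COP_actual = Q̇_C/Ẇ = 698000/184000 = 3.793.
In absolute terms T_C = 283.15 K and T_H = 307.95 K, so ΔT = 24.80 K.
COP_Carnot = T_C/ΔT = 283.15/24.80 = 11.42.
η_II = COP_actual/COP_Carnot = 3.793/11.42 = 0.3323.

0.332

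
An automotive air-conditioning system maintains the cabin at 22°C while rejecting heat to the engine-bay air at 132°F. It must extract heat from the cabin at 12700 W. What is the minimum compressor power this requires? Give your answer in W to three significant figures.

In absolute terms T_C = 295.15 K and T_H = 328.71 K, so ΔT = 33.56 K.
COP_Carnot = T_C/ΔT = 295.15/33.56 = 8.796.
Ẇ_min = Q̇/COP_Carnot = 12700/8.796 = 1444 W.

1440 W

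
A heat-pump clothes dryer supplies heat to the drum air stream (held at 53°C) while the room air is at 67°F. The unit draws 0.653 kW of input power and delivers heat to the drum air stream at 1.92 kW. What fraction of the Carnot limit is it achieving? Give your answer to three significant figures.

0.303

COP_actual = Q̇_H/Ẇ = 1.920/0.6530 = 2.940.
In absolute terms T_C = 292.59 K and T_H = 326.15 K, so ΔT = 33.56 K.
COP_Carnot = T_H/ΔT = 326.15/33.56 = 9.720.
η_II = COP_actual/COP_Carnot = 2.940/9.720 = 0.3025.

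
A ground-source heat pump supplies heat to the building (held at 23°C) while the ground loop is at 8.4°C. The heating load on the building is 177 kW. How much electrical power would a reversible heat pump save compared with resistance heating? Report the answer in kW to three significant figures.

In absolute terms T_C = 281.55 K and T_H = 296.15 K, so ΔT = 14.60 K.
COP_Carnot = T_H/ΔT = 296.15/14.60 = 20.28.
Resistance heating needs Ẇ_res = Q̇_H = 177.0 kW; the reversible heat pump needs only Ẇ_hp = Q̇_H/COP = 8.726 kW.
Saving = 177.0 − 8.726 = 168.3 kW.

168 kW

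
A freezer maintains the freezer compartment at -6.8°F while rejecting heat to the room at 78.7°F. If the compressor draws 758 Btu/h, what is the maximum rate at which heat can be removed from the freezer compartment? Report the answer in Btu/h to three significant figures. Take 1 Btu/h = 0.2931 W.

4010 Btu/h

In absolute terms T_C = 251.59 K and T_H = 299.09 K, so ΔT = 47.50 K.
COP_Carnot = T_C/ΔT = 251.59/47.50 = 5.297.
Q̇_max = COP_Carnot × Ẇ = 5.297 × 758.0 Btu/h = 4015 Btu/h.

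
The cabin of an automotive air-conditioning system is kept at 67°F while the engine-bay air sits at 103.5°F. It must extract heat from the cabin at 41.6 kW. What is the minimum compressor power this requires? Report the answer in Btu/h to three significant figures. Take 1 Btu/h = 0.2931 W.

In absolute terms T_C = 292.59 K and T_H = 312.87 K, so ΔT = 20.28 K.
COP_Carnot = T_C/ΔT = 292.59/20.28 = 14.43.
Ẇ_min = Q̇/COP_Carnot = 41.60/14.43 = 2.883 kW = 9836 Btu/h.

9840 Btu/h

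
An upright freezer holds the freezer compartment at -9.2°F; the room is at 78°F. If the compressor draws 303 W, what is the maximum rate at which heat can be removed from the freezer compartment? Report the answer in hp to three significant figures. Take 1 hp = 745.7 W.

2.10 hp

In absolute terms T_C = 250.26 K and T_H = 298.71 K, so ΔT = 48.44 K.
COP_Carnot = T_C/ΔT = 250.26/48.44 = 5.166.
Q̇_max = COP_Carnot × Ẇ = 5.166 × 303.0 W = 1565 W = 2.099 hp.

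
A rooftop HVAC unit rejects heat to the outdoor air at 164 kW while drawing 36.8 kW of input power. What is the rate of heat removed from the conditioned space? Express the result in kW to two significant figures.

130 kW

For a cyclic device the first law requires Q̇_H = Q̇_C + Ẇ.
Q̇_C = Q̇_H − Ẇ = 127.2 kW.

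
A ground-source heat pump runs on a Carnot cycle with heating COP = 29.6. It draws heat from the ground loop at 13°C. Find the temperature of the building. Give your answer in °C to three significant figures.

23.0 °C

COP_HP = T_H/(T_H − T_C) rearranges to T_H = COP·T_C/(COP − 1).
With T_C = 286.15 K, T_H = 29.6 × 286.15/28.60 = 296.16 K.
Converting, 296.16 K = 23.01°C.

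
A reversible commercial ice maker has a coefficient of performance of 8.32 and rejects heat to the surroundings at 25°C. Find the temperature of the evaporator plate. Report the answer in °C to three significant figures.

-6.99 °C

For a Carnot refrigerator COP_R = T_C/(T_H − T_C), so T_C = COP·T_H/(1 + COP).
With T_H = 298.15 K, T_C = 8.32 × 298.15/9.320 = 266.16 K.
Converting, 266.16 K = -6.99°C.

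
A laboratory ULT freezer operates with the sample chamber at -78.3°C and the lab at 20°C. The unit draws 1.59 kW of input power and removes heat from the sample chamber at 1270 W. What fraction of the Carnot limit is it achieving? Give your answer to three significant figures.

0.403

Converting, Q̇_C = 1270 W = 1.270 kW, so COP_actual = Q̇_C/Ẇ = 1.270/1.590 = 0.7987.
In absolute terms T_C = 194.85 K and T_H = 293.15 K, so ΔT = 98.30 K.
COP_Carnot = T_C/ΔT = 194.85/98.30 = 1.982.
η_II = COP_actual/COP_Carnot = 0.7987/1.982 = 0.4030.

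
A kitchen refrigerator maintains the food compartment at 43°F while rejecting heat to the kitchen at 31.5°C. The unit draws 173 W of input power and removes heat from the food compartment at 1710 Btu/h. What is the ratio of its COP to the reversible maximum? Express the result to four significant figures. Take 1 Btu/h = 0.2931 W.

0.2634

Converting, Q̇_C = 1710 Btu/h = 501.2 W, so COP_actual = Q̇_C/Ẇ = 501.2/173.0 = 2.897.
In absolute terms T_C = 279.26 K and T_H = 304.65 K, so ΔT = 25.39 K.
COP_Carnot = T_C/ΔT = 279.26/25.39 = 11.00.
η_II = COP_actual/COP_Carnot = 2.897/11.00 = 0.2634.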